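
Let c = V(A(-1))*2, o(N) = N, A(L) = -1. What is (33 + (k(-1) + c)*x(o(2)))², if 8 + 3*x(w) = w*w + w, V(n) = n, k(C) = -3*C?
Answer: 9409/9 ≈ 1045.4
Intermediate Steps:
c = -2 (c = -1*2 = -2)
x(w) = -8/3 + w/3 + w²/3 (x(w) = -8/3 + (w*w + w)/3 = -8/3 + (w² + w)/3 = -8/3 + (w + w²)/3 = -8/3 + (w/3 + w²/3) = -8/3 + w/3 + w²/3)
(33 + (k(-1) + c)*x(o(2)))² = (33 + (-3*(-1) - 2)*(-8/3 + (⅓)*2 + (⅓)*2²))² = (33 + (3 - 2)*(-8/3 + ⅔ + (⅓)*4))² = (33 + 1*(-8/3 + ⅔ + 4/3))² = (33 + 1*(-⅔))² = (33 - ⅔)² = (97/3)² = 9409/9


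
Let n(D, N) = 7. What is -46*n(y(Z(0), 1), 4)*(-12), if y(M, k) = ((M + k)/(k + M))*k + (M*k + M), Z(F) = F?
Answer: 3864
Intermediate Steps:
y(M, k) = M + k + M*k (y(M, k) = ((M + k)/(M + k))*k + (M + M*k) = 1*k + (M + M*k) = k + (M + M*k) = M + k + M*k)
-46*n(y(Z(0), 1), 4)*(-12) = -46*7*(-12) = -322*(-12) = 3864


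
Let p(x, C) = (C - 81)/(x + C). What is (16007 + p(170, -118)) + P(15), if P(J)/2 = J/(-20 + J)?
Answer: 831853/52 ≈ 15997.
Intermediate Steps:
p(x, C) = (-81 + C)/(C + x)
P(J) = 2*J/(-20 + J) (P(J) = 2*(J/(-20 + J)) = 2*J/(-20 + J))
(16007 + p(170, -118)) + P(15) = (16007 + (-81 - 118)/(-118 + 170)) + 2*15/(-20 + 15) = (16007 - 199/52) + 2*15/(-5) = (16007 + (1/52)*(-199)) + 2*15*(-1/5) = (16007 - 199/52) - 6 = 832165/52 - 6 = 831853/52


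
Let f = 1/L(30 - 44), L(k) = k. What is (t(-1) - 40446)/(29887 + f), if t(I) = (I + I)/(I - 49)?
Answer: -14156086/10460425 ≈ -1.3533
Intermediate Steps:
t(I) = 2*I/(-49 + I) (t(I) = (2*I)/(-49 + I) = 2*I/(-49 + I))
f = -1/14 (f = 1/(30 - 44) = 1/(-14) = -1/14 ≈ -0.071429)
(t(-1) - 40446)/(29887 + f) = (2*(-1)/(-49 - 1) - 40446)/(29887 - 1/14) = (2*(-1)/(-50) - 40446)/(418417/14) = (2*(-1)*(-1/50) - 40446)*(14/418417) = (1/25 - 40446)*(14/418417) = -1011149/25*14/418417 = -14156086/10460425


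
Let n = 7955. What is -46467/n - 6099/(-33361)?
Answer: -1501668042/265386755 ≈ -5.6584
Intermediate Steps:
-46467/n - 6099/(-33361) = -46467/7955 - 6099/(-33361) = -46467*1/7955 - 6099*(-1/33361) = -46467/7955 + 6099/33361 = -1501668042/265386755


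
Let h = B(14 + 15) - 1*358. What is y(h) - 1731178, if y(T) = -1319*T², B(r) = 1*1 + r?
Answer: -143634474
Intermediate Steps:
B(r) = 1 + r
h = -328 (h = (1 + (14 + 15)) - 1*358 = (1 + 29) - 358 = 30 - 358 = -328)
y(h) - 1731178 = -1319*(-328)² - 1731178 = -1319*107584 - 1731178 = -141903296 - 1731178 = -143634474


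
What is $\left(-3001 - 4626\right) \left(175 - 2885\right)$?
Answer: $20669170$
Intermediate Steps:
$\left(-3001 - 4626\right) \left(175 - 2885\right) = \left(-7627\right) \left(-2710\right) = 20669170$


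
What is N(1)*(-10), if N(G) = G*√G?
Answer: -10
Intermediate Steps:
N(G) = G^(3/2)
N(1)*(-10) = 1^(3/2)*(-10) = 1*(-10) = -10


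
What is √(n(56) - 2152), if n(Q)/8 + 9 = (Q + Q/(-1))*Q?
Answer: 4*I*√139 ≈ 47.159*I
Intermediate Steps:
n(Q) = -72 (n(Q) = -72 + 8*((Q + Q/(-1))*Q) = -72 + 8*((Q + Q*(-1))*Q) = -72 + 8*((Q - Q)*Q) = -72 + 8*(0*Q) = -72 + 8*0 = -72 + 0 = -72)
√(n(56) - 2152) = √(-72 - 2152) = √(-2224) = 4*I*√139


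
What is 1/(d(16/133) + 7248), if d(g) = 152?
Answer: 1/7400 ≈ 0.00013514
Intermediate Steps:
1/(d(16/133) + 7248) = 1/(152 + 7248) = 1/7400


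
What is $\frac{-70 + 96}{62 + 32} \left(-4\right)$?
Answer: $- \frac{52}{47} \approx -1.1064$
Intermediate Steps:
$\frac{-70 + 96}{62 + 32} \left(-4\right) = \frac{26}{94} \left(-4\right) = 26 \cdot \frac{1}{94} \left(-4\right) = \frac{13}{47} \left(-4\right) = - \frac{52}{47}$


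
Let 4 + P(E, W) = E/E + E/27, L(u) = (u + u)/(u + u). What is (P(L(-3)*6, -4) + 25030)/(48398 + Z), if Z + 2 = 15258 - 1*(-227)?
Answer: 225245/574929 ≈ 0.39178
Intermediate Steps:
Z = 15483 (Z = -2 + (15258 - 1*(-227)) = -2 + (15258 + 227) = -2 + 15485 = 15483)
L(u) = 1 (L(u) = (2*u)/((2*u)) = (2*u)*(1/(2*u)) = 1)
P(E, W) = -3 + E/27 (P(E, W) = -4 + (E/E + E/27) = -4 + (1 + E*(1/27)) = -4 + (1 + E/27) = -3 + E/27)
(P(L(-3)*6, -4) + 25030)/(48398 + Z) = ((-3 + (1*6)/27) + 25030)/(48398 + 15483) = ((-3 + (1/27)*6) + 25030)/63881 = ((-3 + 2/9) + 25030)*(1/63881) = (-25/9 + 25030)*(1/63881) = (225245/9)*(1/63881) = 225245/574929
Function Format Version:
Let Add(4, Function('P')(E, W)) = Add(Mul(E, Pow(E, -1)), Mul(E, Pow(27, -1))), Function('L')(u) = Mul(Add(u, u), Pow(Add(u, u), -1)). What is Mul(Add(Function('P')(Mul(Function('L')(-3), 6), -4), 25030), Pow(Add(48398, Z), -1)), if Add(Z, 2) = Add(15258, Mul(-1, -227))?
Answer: Rational(225245, 574929) ≈ 0.39178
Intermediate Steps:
Z = 15483 (Z = Add(-2, Add(15258, Mul(-1, -227))) = Add(-2, Add(15258, 227)) = Add(-2, 15485) = 15483)
Function('L')(u) = 1 (Function('L')(u) = Mul(Mul(2, u), Pow(Mul(2, u), -1)) = Mul(Mul(2, u), Mul(Rational(1, 2), Pow(u, -1))) = 1)
Function('P')(E, W) = Add(-3, Mul(Rational(1, 27), E)) (Function('P')(E, W) = Add(-4, Add(Mul(E, Pow(E, -1)), Mul(E, Pow(27, -1)))) = Add(-4, Add(1, Mul(E, Rational(1, 27)))) = Add(-4, Add(1, Mul(Rational(1, 27), E))) = Add(-3, Mul(Rational(1, 27), E)))
Mul(Add(Function('P')(Mul(Function('L')(-3), 6), -4), 25030), Pow(Add(48398, Z), -1)) = Mul(Add(Add(-3, Mul(Rational(1, 27), Mul(1, 6))), 25030), Pow(Add(48398, 15483), -1)) = Mul(Add(Add(-3, Mul(Rational(1, 27), 6)), 25030), Pow(63881, -1)) = Mul(Add(Add(-3, Rational(2, 9)), 25030), Rational(1, 63881)) = Mul(Add(Rational(-25, 9), 25030), Rational(1, 63881)) = Mul(Rational(225245, 9), Rational(1, 63881)) = Rational(225245, 574929)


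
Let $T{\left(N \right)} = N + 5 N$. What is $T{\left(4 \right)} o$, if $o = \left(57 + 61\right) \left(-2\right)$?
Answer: $-5664$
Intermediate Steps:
$T{\left(N \right)} = 6 N$
$o = -236$ ($o = 118 \left(-2\right) = -236$)
$T{\left(4 \right)} o = 6 \cdot 4 \left(-236\right) = 24 \left(-236\right) = -5664$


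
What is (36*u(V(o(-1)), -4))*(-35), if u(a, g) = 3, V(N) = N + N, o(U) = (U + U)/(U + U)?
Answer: -3780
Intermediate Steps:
o(U) = 1 (o(U) = (2*U)/((2*U)) = (2*U)*(1/(2*U)) = 1)
V(N) = 2*N
(36*u(V(o(-1)), -4))*(-35) = (36*3)*(-35) = 108*(-35) = -3780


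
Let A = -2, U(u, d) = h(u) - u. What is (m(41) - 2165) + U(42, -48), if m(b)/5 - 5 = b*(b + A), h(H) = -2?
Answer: 5811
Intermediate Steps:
U(u, d) = -2 - u
m(b) = 25 + 5*b*(-2 + b) (m(b) = 25 + 5*(b*(b - 2)) = 25 + 5*(b*(-2 + b)) = 25 + 5*b*(-2 + b))
(m(41) - 2165) + U(42, -48) = ((25 - 10*41 + 5*41²) - 2165) + (-2 - 1*42) = ((25 - 410 + 5*1681) - 2165) + (-2 - 42) = ((25 - 410 + 8405) - 2165) - 44 = (8020 - 2165) - 44 = 5855 - 44 = 5811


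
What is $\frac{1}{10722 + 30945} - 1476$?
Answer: $- \frac{61500491}{41667} \approx -1476.0$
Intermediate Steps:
$\frac{1}{10722 + 30945} - 1476 = \frac{1}{41667} - 1476 = - \frac{61500491}{41667}$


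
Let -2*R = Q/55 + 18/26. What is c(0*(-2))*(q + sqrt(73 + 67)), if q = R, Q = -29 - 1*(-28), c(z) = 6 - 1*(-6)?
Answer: -2892/715 + 24*sqrt(35) ≈ 137.94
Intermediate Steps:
c(z) = 12 (c(z) = 6 + 6 = 12)
Q = -1 (Q = -29 + 28 = -1)
R = -241/715 (R = -(-1/55 + 18/26)/2 = -(-1*1/55 + 18*(1/26))/2 = -(-1/55 + 9/13)/2 = -1/2*482/715 = -241/715 ≈ -0.33706)
q = -241/715 ≈ -0.33706
c(0*(-2))*(q + sqrt(73 + 67)) = 12*(-241/715 + sqrt(73 + 67)) = 12*(-241/715 + sqrt(140)) = 12*(-241/715 + 2*sqrt(35)) = -2892/715 + 24*sqrt(35)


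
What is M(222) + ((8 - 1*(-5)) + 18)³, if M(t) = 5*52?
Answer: 30051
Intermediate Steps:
M(t) = 260
M(222) + ((8 - 1*(-5)) + 18)³ = 260 + ((8 - 1*(-5)) + 18)³ = 260 + ((8 + 5) + 18)³ = 260 + (13 + 18)³ = 260 + 31³ = 260 + 29791 = 30051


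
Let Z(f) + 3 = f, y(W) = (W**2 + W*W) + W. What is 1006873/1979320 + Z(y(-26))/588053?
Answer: 84959046947/166277866280 ≈ 0.51095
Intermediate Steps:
y(W) = W + 2*W**2 (y(W) = (W**2 + W**2) + W = 2*W**2 + W = W + 2*W**2)
Z(f) = -3 + f
1006873/1979320 + Z(y(-26))/588053 = 1006873/1979320 + (-3 - 26*(1 + 2*(-26)))/588053 = 1006873*(1/1979320) + (-3 - 26*(1 - 52))*(1/588053) = 143839/282760 + (-3 - 26*(-51))*(1/588053) = 143839/282760 + (-3 + 1326)*(1/588053) = 143839/282760 + 1323*(1/588053) = 143839/282760 + 1323/588053 = 84959046947/166277866280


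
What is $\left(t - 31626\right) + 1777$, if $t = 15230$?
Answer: $-14619$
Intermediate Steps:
$\left(t - 31626\right) + 1777 = \left(15230 - 31626\right) + 1777 = -16396 + 1777 = -14619$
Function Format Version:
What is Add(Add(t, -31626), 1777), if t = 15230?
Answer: -14619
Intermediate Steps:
Add(Add(t, -31626), 1777) = Add(Add(15230, -31626), 1777) = Add(-16396, 1777) = -14619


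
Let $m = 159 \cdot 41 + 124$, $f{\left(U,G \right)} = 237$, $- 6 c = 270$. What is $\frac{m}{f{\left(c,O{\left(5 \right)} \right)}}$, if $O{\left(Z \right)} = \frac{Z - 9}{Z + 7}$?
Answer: $\frac{6643}{237} \approx 28.03$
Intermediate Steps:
$O{\left(Z \right)} = \frac{-9 + Z}{7 + Z}$
$c = -45$ ($c = \left(- \frac{1}{6}\right) 270 = -45$)
$m = 6643$ ($m = 6519 + 124 = 6643$)
$\frac{m}{f{\left(c,O{\left(5 \right)} \right)}} = \frac{6643}{237}$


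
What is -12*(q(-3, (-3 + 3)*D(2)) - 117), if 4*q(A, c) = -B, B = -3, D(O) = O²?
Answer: 1395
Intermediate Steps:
q(A, c) = ¾ (q(A, c) = (-1*(-3))/4 = (¼)*3 = ¾)
-12*(q(-3, (-3 + 3)*D(2)) - 117) = -12*(¾ - 117) = -12*(-465/4) = 1395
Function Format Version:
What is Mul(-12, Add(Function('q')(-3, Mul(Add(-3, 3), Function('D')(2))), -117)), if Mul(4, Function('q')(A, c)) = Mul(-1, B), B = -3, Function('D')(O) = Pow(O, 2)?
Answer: 1395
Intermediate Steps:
Function('q')(A, c) = Rational(3, 4) (Function('q')(A, c) = Mul(Rational(1, 4), Mul(-1, -3)) = Mul(Rational(1, 4), 3) = Rational(3, 4))
Mul(-12, Add(Function('q')(-3, Mul(Add(-3, 3), Function('D')(2))), -117)) = Mul(-12, Add(Rational(3, 4), -117)) = Mul(-12, Rational(-465, 4)) = 1395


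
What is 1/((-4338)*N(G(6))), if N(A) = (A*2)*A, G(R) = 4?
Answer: -1/138816 ≈ -7.2038e-6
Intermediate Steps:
N(A) = 2*A² (N(A) = (2*A)*A = 2*A²)
1/((-4338)*N(G(6))) = 1/((-4338)*((2*4²))) = -1/(4338*(2*16)) = -1/4338/32 = -1/4338*1/32 = -1/138816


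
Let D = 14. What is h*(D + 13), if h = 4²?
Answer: 432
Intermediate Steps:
h = 16
h*(D + 13) = 16*(14 + 13) = 16*27 = 432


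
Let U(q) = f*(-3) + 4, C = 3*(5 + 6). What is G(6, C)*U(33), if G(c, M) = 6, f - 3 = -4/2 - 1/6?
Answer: 9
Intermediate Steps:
f = ⅚ (f = 3 + (-4/2 - 1/6) = 3 + (-4*½ - 1*⅙) = 3 + (-2 - ⅙) = 3 - 13/6 = ⅚ ≈ 0.83333)
C = 33 (C = 3*11 = 33)
U(q) = 3/2 (U(q) = (⅚)*(-3) + 4 = -5/2 + 4 = 3/2)
G(6, C)*U(33) = 6*(3/2) = 9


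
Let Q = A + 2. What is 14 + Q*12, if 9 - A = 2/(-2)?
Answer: 158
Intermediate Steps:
A = 10 (A = 9 - 2/(-2) = 9 - 2*(-1)/2 = 9 - 1*(-1) = 9 + 1 = 10)
Q = 12 (Q = 10 + 2 = 12)
14 + Q*12 = 14 + 12*12 = 14 + 144 = 158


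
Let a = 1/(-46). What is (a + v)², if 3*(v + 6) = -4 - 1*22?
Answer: 4108729/19044 ≈ 215.75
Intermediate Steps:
a = -1/46 ≈ -0.021739
v = -44/3 (v = -6 + (-4 - 1*22)/3 = -6 + (-4 - 22)/3 = -6 + (⅓)*(-26) = -6 - 26/3 = -44/3 ≈ -14.667)
(a + v)² = (-1/46 - 44/3)² = (-2027/138)² = 4108729/19044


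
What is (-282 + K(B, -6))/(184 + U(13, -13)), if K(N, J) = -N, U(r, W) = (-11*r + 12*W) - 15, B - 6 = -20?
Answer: 134/65 ≈ 2.0615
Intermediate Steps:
B = -14 (B = 6 - 20 = -14)
U(r, W) = -15 - 11*r + 12*W
(-282 + K(B, -6))/(184 + U(13, -13)) = (-282 - 1*(-14))/(184 + (-15 - 11*13 + 12*(-13))) = (-282 + 14)/(184 + (-15 - 143 - 156)) = -268/(184 - 314) = -268/(-130) = -268*(-1/130) = 134/65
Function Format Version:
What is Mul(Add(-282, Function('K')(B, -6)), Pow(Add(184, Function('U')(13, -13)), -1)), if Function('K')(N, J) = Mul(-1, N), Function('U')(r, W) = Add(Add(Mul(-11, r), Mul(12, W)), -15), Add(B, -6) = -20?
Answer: Rational(134, 65) ≈ 2.0615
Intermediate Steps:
B = -14 (B = Add(6, -20) = -14)
Function('U')(r, W) = Add(-15, Mul(-11, r), Mul(12, W))
Mul(Add(-282, Function('K')(B, -6)), Pow(Add(184, Function('U')(13, -13)), -1)) = Mul(Add(-282, Mul(-1, -14)), Pow(Add(184, Add(-15, Mul(-11, 13), Mul(12, -13))), -1)) = Mul(Add(-282, 14), Pow(Add(184, Add(-15, -143, -156)), -1)) = Mul(-268, Pow(Add(184, -314), -1)) = Mul(-268, Pow(-130, -1)) = Mul(-268, Rational(-1, 130)) = Rational(134, 65)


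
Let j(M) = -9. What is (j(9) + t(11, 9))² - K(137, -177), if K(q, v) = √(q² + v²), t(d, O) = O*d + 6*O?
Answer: 20736 - √50098 ≈ 20512.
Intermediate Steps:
t(d, O) = 6*O + O*d
(j(9) + t(11, 9))² - K(137, -177) = (-9 + 9*(6 + 11))² - √(137² + (-177)²) = (-9 + 9*17)² - √(18769 + 31329) = (-9 + 153)² - √50098 = 144² - √50098 = 20736 - √50098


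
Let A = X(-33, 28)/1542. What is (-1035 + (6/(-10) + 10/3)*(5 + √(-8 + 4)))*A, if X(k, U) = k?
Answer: 16852/771 - 451*I/3855 ≈ 21.857 - 0.11699*I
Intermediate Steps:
A = -11/514 (A = -33/1542 = -33*1/1542 = -11/514 ≈ -0.021401)
(-1035 + (6/(-10) + 10/3)*(5 + √(-8 + 4)))*A = (-1035 + (6/(-10) + 10/3)*(5 + √(-8 + 4)))*(-11/514) = (-1035 + (6*(-⅒) + 10*(⅓))*(5 + √(-4)))*(-11/514) = (-1035 + (-⅗ + 10/3)*(5 + 2*I))*(-11/514) = (-1035 + 41*(5 + 2*I)/15)*(-11/514) = (-1035 + (41/3 + 82*I/15))*(-11/514) = (-3064/3 + 82*I/15)*(-11/514) = 16852/771 - 451*I/3855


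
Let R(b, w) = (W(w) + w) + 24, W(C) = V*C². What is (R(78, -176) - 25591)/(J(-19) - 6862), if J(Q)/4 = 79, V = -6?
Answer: 70533/2182 ≈ 32.325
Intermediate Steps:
J(Q) = 316 (J(Q) = 4*79 = 316)
W(C) = -6*C²
R(b, w) = 24 + w - 6*w² (R(b, w) = (-6*w² + w) + 24 = (w - 6*w²) + 24 = 24 + w - 6*w²)
(R(78, -176) - 25591)/(J(-19) - 6862) = ((24 - 176 - 6*(-176)²) - 25591)/(316 - 6862) = ((24 - 176 - 6*30976) - 25591)/(-6546) = ((24 - 176 - 185856) - 25591)*(-1/6546) = (-186008 - 25591)*(-1/6546) = -211599*(-1/6546) = 70533/2182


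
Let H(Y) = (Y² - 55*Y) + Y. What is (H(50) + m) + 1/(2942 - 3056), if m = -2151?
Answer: -268015/114 ≈ -2351.0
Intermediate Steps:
H(Y) = Y² - 54*Y
(H(50) + m) + 1/(2942 - 3056) = (50*(-54 + 50) - 2151) + 1/(2942 - 3056) = (50*(-4) - 2151) + 1/(-114) = (-200 - 2151) - 1/114 = -2351 - 1/114 = -268015/114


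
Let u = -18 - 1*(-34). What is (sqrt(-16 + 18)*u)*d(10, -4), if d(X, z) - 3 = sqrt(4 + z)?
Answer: 48*sqrt(2) ≈ 67.882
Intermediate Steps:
u = 16 (u = -18 + 34 = 16)
d(X, z) = 3 + sqrt(4 + z)
(sqrt(-16 + 18)*u)*d(10, -4) = (sqrt(-16 + 18)*16)*(3 + sqrt(4 - 4)) = (sqrt(2)*16)*(3 + sqrt(0)) = (16*sqrt(2))*(3 + 0) = (16*sqrt(2))*3 = 48*sqrt(2)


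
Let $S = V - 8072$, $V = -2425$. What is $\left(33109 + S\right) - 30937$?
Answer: $-8325$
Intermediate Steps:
$S = -10497$ ($S = -2425 - 8072 = -10497$)
$\left(33109 + S\right) - 30937 = \left(33109 - 10497\right) - 30937 = 22612 - 30937 = -8325$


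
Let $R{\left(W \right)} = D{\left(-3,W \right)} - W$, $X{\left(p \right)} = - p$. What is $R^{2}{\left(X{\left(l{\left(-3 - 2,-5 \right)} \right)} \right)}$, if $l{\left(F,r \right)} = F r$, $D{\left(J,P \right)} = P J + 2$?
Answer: $10404$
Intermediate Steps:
$D{\left(J,P \right)} = 2 + J P$ ($D{\left(J,P \right)} = J P + 2 = 2 + J P$)
$R{\left(W \right)} = 2 - 4 W$ ($R{\left(W \right)} = \left(2 - 3 W\right) - W = 2 - 4 W$)
$R^{2}{\left(X{\left(l{\left(-3 - 2,-5 \right)} \right)} \right)} = \left(2 - 4 \left(- \left(-3 - 2\right) \left(-5\right)\right)\right)^{2} = \left(2 - 4 \left(- \left(-5\right) \left(-5\right)\right)\right)^{2} = \left(2 - 4 \left(\left(-1\right) 25\right)\right)^{2} = \left(2 - -100\right)^{2} = \left(2 + 100\right)^{2} = 102^{2} = 10404$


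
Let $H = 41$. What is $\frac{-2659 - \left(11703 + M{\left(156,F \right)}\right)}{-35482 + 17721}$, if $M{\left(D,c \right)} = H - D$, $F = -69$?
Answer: $\frac{14247}{17761} \approx 0.80215$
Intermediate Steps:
$M{\left(D,c \right)} = 41 - D$
$\frac{-2659 - \left(11703 + M{\left(156,F \right)}\right)}{-35482 + 17721} = \frac{-2659 - \left(11744 - 156\right)}{-35482 + 17721} = \frac{-2659 - 11588}{-17761} = \left(-2659 - 11588\right) \left(- \frac{1}{17761}\right) = \left(-14247\right) \left(- \frac{1}{17761}\right) = \frac{14247}{17761}$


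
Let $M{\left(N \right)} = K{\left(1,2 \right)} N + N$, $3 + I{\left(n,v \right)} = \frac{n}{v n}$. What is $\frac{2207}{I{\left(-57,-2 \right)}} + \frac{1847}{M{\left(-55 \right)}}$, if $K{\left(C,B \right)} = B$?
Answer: $- \frac{741239}{1155} \approx -641.77$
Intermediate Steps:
$I{\left(n,v \right)} = -3 + \frac{1}{v}$ ($I{\left(n,v \right)} = -3 + \frac{n}{v n} = -3 + \frac{n}{n v} = -3 + n \frac{1}{n v} = -3 + \frac{1}{v}$)
$M{\left(N \right)} = 3 N$ ($M{\left(N \right)} = 2 N + N = 3 N$)
$\frac{2207}{I{\left(-57,-2 \right)}} + \frac{1847}{M{\left(-55 \right)}} = \frac{2207}{-3 + \frac{1}{-2}} + \frac{1847}{3 \left(-55\right)} = \frac{2207}{-3 - \frac{1}{2}} + \frac{1847}{-165} = \frac{2207}{- \frac{7}{2}} + 1847 \left(- \frac{1}{165}\right) = 2207 \left(- \frac{2}{7}\right) - \frac{1847}{165} = - \frac{4414}{7} - \frac{1847}{165} = - \frac{741239}{1155}$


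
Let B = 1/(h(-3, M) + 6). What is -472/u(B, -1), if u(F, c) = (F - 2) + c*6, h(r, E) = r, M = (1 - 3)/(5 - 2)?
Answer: 1416/23 ≈ 61.565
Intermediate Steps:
M = -2/3 ≈ -0.66667
B = 1/3 (B = 1/(-3 + 6) = 1/3 ≈ 0.33333)
u(F, c) = -2 + F + 6*c (u(F, c) = (-2 + F) + 6*c = -2 + F + 6*c)
-472/u(B, -1) = -472/(-2 + 1/3 + 6*(-1)) = -472/(-2 + 1/3 - 6) = -472/(-23/3) = -472*(-3/23) = 1416/23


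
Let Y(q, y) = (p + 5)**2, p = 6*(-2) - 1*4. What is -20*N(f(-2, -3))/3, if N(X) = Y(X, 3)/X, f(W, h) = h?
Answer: 2420/9 ≈ 268.89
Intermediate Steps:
p = -16 (p = -12 - 4 = -16)
Y(q, y) = 121 (Y(q, y) = (-16 + 5)**2 = (-11)**2 = 121)
N(X) = 121/X
-20*N(f(-2, -3))/3 = -2420/(-3)/3 = -2420*(-1)/3*(1/3) = -20*(-121/3)*(1/3) = (2420/3)*(1/3) = 2420/9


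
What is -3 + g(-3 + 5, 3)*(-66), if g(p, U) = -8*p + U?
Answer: 855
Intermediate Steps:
g(p, U) = U - 8*p
-3 + g(-3 + 5, 3)*(-66) = -3 + (3 - 8*(-3 + 5))*(-66) = -3 + (3 - 8*2)*(-66) = -3 + (3 - 16)*(-66) = -3 - 13*(-66) = -3 + 858 = 855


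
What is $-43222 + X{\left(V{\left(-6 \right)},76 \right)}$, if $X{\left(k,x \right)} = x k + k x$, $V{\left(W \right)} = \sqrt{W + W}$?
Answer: $-43222 + 304 i \sqrt{3} \approx -43222.0 + 526.54 i$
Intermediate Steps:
$V{\left(W \right)} = \sqrt{2} \sqrt{W}$ ($V{\left(W \right)} = \sqrt{2 W} = \sqrt{2} \sqrt{W}$)
$X{\left(k,x \right)} = 2 k x$ ($X{\left(k,x \right)} = k x + k x = 2 k x$)
$-43222 + X{\left(V{\left(-6 \right)},76 \right)} = -43222 + 2 \sqrt{2} \sqrt{-6} \cdot 76 = -43222 + 2 \sqrt{2} i \sqrt{6} \cdot 76 = -43222 + 2 \cdot 2 i \sqrt{3} \cdot 76 = -43222 + 304 i \sqrt{3}$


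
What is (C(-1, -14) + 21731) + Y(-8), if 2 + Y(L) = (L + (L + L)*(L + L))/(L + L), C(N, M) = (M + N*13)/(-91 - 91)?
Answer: 1975942/91 ≈ 21714.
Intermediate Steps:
C(N, M) = -N/14 - M/182 (C(N, M) = (M + 13*N)/(-182) = (M + 13*N)*(-1/182) = -N/14 - M/182)
Y(L) = -2 + (L + 4*L²)/(2*L) (Y(L) = -2 + (L + (L + L)*(L + L))/(L + L) = -2 + (L + (2*L)*(2*L))/((2*L)) = -2 + (L + 4*L²)*(1/(2*L)) = -2 + (L + 4*L²)/(2*L))
(C(-1, -14) + 21731) + Y(-8) = ((-1/14*(-1) - 1/182*(-14)) + 21731) + (-3/2 + 2*(-8)) = ((1/14 + 1/13) + 21731) + (-3/2 - 16) = (27/182 + 21731) - 35/2 = 3955069/182 - 35/2 = 1975942/91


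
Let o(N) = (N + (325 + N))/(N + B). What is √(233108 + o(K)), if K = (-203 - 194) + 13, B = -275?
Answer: 3*√11248296365/659 ≈ 482.81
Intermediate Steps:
K = -384 (K = -397 + 13 = -384)
o(N) = (325 + 2*N)/(-275 + N) (o(N) = (N + (325 + N))/(N - 275) = (325 + 2*N)/(-275 + N))
√(233108 + o(K)) = √(233108 + (325 + 2*(-384))/(-275 - 384)) = √(233108 + (325 - 768)/(-659)) = √(233108 - 1/659*(-443)) = √(233108 + 443/659) = √(153618615/659) = 3*√11248296365/659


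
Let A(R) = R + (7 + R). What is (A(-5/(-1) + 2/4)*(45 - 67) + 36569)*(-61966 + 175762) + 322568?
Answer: 4116665276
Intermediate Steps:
A(R) = 7 + 2*R
(A(-5/(-1) + 2/4)*(45 - 67) + 36569)*(-61966 + 175762) + 322568 = ((7 + 2*(-5/(-1) + 2/4))*(45 - 67) + 36569)*(-61966 + 175762) + 322568 = ((7 + 2*(-5*(-1) + 2*(1/4)))*(-22) + 36569)*113796 + 322568 = ((7 + 2*(5 + 1/2))*(-22) + 36569)*113796 + 322568 = ((7 + 2*(11/2))*(-22) + 36569)*113796 + 322568 = ((7 + 11)*(-22) + 36569)*113796 + 322568 = (18*(-22) + 36569)*113796 + 322568 = (-396 + 36569)*113796 + 322568 = 36173*113796 + 322568 = 4116342708 + 322568 = 4116665276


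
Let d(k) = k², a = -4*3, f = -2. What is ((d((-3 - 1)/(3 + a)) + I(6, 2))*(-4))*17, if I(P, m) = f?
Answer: 9928/81 ≈ 122.57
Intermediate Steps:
a = -12
I(P, m) = -2
((d((-3 - 1)/(3 + a)) + I(6, 2))*(-4))*17 = ((((-3 - 1)/(3 - 12))² - 2)*(-4))*17 = (((-4/(-9))² - 2)*(-4))*17 = (((-4*(-⅑))² - 2)*(-4))*17 = (((4/9)² - 2)*(-4))*17 = ((16/81 - 2)*(-4))*17 = -146/81*(-4)*17 = (584/81)*17 = 9928/81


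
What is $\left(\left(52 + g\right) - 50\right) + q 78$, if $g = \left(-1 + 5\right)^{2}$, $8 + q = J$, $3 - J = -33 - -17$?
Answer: $876$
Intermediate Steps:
$J = 19$ ($J = 3 - \left(-33 - -17\right) = 3 - \left(-33 + 17\right) = 3 - -16 = 3 + 16 = 19$)
$q = 11$ ($q = -8 + 19 = 11$)
$g = 16$ ($g = 4^{2} = 16$)
$\left(\left(52 + g\right) - 50\right) + q 78 = \left(\left(52 + 16\right) - 50\right) + 11 \cdot 78 = \left(68 - 50\right) + 858 = 18 + 858 = 876$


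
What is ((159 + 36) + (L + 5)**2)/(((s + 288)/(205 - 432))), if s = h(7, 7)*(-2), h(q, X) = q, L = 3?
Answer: -58793/274 ≈ -214.57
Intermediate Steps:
s = -14 (s = 7*(-2) = -14)
((159 + 36) + (L + 5)**2)/(((s + 288)/(205 - 432))) = ((159 + 36) + (3 + 5)**2)/(((-14 + 288)/(205 - 432))) = (195 + 8**2)/((274/(-227))) = (195 + 64)/((274*(-1/227))) = 259/(-274/227) = 259*(-227/274) = -58793/274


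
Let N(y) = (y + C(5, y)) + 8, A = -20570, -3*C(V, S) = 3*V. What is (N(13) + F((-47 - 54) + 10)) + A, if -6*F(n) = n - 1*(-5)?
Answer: -61619/3 ≈ -20540.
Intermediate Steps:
C(V, S) = -V
F(n) = -⅚ - n/6 (F(n) = -(n - 1*(-5))/6 = -(n + 5)/6 = -(5 + n)/6 = -⅚ - n/6)
N(y) = 3 + y (N(y) = (y - 1*5) + 8 = (y - 5) + 8 = (-5 + y) + 8 = 3 + y)
(N(13) + F((-47 - 54) + 10)) + A = ((3 + 13) + (-⅚ - ((-47 - 54) + 10)/6)) - 20570 = (16 + (-⅚ - (-101 + 10)/6)) - 20570 = (16 + (-⅚ - ⅙*(-91))) - 20570 = (16 + (-⅚ + 91/6)) - 20570 = (16 + 43/3) - 20570 = 91/3 - 20570 = -61619/3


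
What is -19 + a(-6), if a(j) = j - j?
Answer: -19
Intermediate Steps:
a(j) = 0
-19 + a(-6) = -19 + 0 = -19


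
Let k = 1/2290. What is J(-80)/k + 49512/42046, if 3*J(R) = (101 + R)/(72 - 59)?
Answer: 337320518/273299 ≈ 1234.3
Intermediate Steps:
J(R) = 101/39 + R/39 (J(R) = ((101 + R)/(72 - 59))/3 = ((101 + R)/13)/3 = ((101 + R)*(1/13))/3 = (101/13 + R/13)/3 = 101/39 + R/39)
k = 1/2290 ≈ 0.00043668
J(-80)/k + 49512/42046 = (101/39 + (1/39)*(-80))/(1/2290) + 49512/42046 = (101/39 - 80/39)*2290 + 49512*(1/42046) = (7/13)*2290 + 24756/21023 = 16030/13 + 24756/21023 = 337320518/273299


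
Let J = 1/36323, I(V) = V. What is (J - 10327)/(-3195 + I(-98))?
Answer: 375107620/119611639 ≈ 3.1360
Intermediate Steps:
J = 1/36323 ≈ 2.7531e-5
(J - 10327)/(-3195 + I(-98)) = (1/36323 - 10327)/(-3195 - 98) = -375107620/36323/(-3293) = -375107620/36323*(-1/3293) = 375107620/119611639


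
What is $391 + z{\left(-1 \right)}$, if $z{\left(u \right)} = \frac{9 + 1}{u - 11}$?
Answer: $\frac{2341}{6} \approx 390.17$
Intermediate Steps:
$z{\left(u \right)} = \frac{10}{-11 + u}$
$391 + z{\left(-1 \right)} = 391 + \frac{10}{-11 - 1} = 391 + \frac{10}{-12} = 391 + 10 \left(- \frac{1}{12}\right) = 391 - \frac{5}{6} = \frac{2341}{6}$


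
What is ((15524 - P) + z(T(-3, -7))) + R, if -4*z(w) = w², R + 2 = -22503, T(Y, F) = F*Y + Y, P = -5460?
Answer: -1602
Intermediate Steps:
T(Y, F) = Y + F*Y
R = -22505 (R = -2 - 22503 = -22505)
z(w) = -w²/4
((15524 - P) + z(T(-3, -7))) + R = ((15524 - 1*(-5460)) - 9*(1 - 7)²/4) - 22505 = ((15524 + 5460) - (-3*(-6))²/4) - 22505 = (20984 - ¼*18²) - 22505 = (20984 - ¼*324) - 22505 = (20984 - 81) - 22505 = 20903 - 22505 = -1602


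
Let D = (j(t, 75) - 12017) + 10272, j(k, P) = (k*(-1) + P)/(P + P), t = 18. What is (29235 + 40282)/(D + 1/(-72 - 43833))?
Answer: -30521438850/765975421 ≈ -39.846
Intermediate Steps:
j(k, P) = (P - k)/(2*P) (j(k, P) = (-k + P)/((2*P)) = (P - k)*(1/(2*P)) = (P - k)/(2*P))
D = -87231/50 (D = ((½)*(75 - 1*18)/75 - 12017) + 10272 = ((½)*(1/75)*(75 - 18) - 12017) + 10272 = ((½)*(1/75)*57 - 12017) + 10272 = (19/50 - 12017) + 10272 = -600831/50 + 10272 = -87231/50 ≈ -1744.6)
(29235 + 40282)/(D + 1/(-72 - 43833)) = (29235 + 40282)/(-87231/50 + 1/(-72 - 43833)) = 69517/(-87231/50 + 1/(-43905)) = 69517/(-87231/50 - 1/43905) = 69517/(-765975421/439050) = 69517*(-439050/765975421) = -30521438850/765975421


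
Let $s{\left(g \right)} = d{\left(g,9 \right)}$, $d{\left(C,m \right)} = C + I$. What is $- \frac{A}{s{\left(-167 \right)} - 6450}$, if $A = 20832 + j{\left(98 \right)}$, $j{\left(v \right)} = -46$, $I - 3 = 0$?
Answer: $\frac{10393}{3307} \approx 3.1427$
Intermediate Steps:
$I = 3$ ($I = 3 + 0 = 3$)
$d{\left(C,m \right)} = 3 + C$ ($d{\left(C,m \right)} = C + 3 = 3 + C$)
$s{\left(g \right)} = 3 + g$
$A = 20786$ ($A = 20832 - 46 = 20786$)
$- \frac{A}{s{\left(-167 \right)} - 6450} = - \frac{20786}{\left(3 - 167\right) - 6450} = - \frac{20786}{-164 - 6450} = - \frac{20786}{-6614} = - \frac{20786 \left(-1\right)}{6614} = \left(-1\right) \left(- \frac{10393}{3307}\right) = \frac{10393}{3307}$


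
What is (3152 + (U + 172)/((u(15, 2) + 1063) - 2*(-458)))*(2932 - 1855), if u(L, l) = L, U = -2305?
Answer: 6766742535/1994 ≈ 3.3936e+6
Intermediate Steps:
(3152 + (U + 172)/((u(15, 2) + 1063) - 2*(-458)))*(2932 - 1855) = (3152 + (-2305 + 172)/((15 + 1063) - 2*(-458)))*(2932 - 1855) = (3152 - 2133/(1078 + 916))*1077 = (3152 - 2133/1994)*1077 = (6282955/1994)*1077 = 6766742535/1994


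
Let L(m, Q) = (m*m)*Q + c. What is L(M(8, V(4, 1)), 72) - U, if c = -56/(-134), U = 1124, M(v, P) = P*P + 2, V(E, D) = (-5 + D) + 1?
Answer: 508424/67 ≈ 7588.4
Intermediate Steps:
V(E, D) = -4 + D
M(v, P) = 2 + P² (M(v, P) = P² + 2 = 2 + P²)
c = 28/67 (c = -56*(-1/134) = 28/67 ≈ 0.41791)
L(m, Q) = 28/67 + Q*m² (L(m, Q) = (m*m)*Q + 28/67 = m²*Q + 28/67 = Q*m² + 28/67 = 28/67 + Q*m²)
L(M(8, V(4, 1)), 72) - U = (28/67 + 72*(2 + (-4 + 1)²)²) - 1*1124 = (28/67 + 72*(2 + (-3)²)²) - 1124 = (28/67 + 72*(2 + 9)²) - 1124 = (28/67 + 72*11²) - 1124 = (28/67 + 72*121) - 1124 = (28/67 + 8712) - 1124 = 583732/67 - 1124 = 508424/67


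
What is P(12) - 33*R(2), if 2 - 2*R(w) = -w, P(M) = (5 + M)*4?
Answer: 2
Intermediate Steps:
P(M) = 20 + 4*M
R(w) = 1 + w/2 (R(w) = 1 - (-1)*w/2 = 1 + w/2)
P(12) - 33*R(2) = (20 + 4*12) - 33*(1 + (1/2)*2) = (20 + 48) - 33*(1 + 1) = 68 - 33*2 = 68 - 66 = 2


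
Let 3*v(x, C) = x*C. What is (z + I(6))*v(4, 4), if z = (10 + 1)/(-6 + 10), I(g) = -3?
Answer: -4/3 ≈ -1.3333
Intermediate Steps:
v(x, C) = C*x/3 (v(x, C) = (x*C)/3 = (C*x)/3 = C*x/3)
z = 11/4 ≈ 2.7500
(z + I(6))*v(4, 4) = (11/4 - 3)*((⅓)*4*4) = -¼*16/3 = -4/3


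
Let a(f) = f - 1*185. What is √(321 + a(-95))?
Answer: √41 ≈ 6.4031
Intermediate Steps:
a(f) = -185 + f (a(f) = f - 185 = -185 + f)
√(321 + a(-95)) = √(321 + (-185 - 95)) = √(321 - 280) = √41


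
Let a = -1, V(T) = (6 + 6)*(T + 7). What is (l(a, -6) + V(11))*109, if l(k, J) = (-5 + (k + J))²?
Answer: 39240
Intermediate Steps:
V(T) = 84 + 12*T (V(T) = 12*(7 + T) = 84 + 12*T)
l(k, J) = (-5 + J + k)² (l(k, J) = (-5 + (J + k))² = (-5 + J + k)²)
(l(a, -6) + V(11))*109 = ((-5 - 6 - 1)² + (84 + 12*11))*109 = ((-12)² + (84 + 132))*109 = (144 + 216)*109 = 360*109 = 39240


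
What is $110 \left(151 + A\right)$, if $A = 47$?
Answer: $21780$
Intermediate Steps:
$110 \left(151 + A\right) = 110 \left(151 + 47\right) = 110 \cdot 198 = 21780$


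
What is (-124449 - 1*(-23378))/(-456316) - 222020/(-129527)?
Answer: 114402701737/59105242532 ≈ 1.9356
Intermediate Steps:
(-124449 - 1*(-23378))/(-456316) - 222020/(-129527) = (-124449 + 23378)*(-1/456316) - 222020*(-1/129527) = -101071*(-1/456316) + 222020/129527 = 101071/456316 + 222020/129527 = 114402701737/59105242532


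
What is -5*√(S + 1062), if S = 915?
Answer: -5*√1977 ≈ -222.32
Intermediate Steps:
-5*√(S + 1062) = -5*√(915 + 1062) = -5*√1977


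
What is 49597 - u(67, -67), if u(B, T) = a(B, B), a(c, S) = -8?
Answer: 49605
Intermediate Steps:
u(B, T) = -8
49597 - u(67, -67) = 49597 - 1*(-8) = 49597 + 8 = 49605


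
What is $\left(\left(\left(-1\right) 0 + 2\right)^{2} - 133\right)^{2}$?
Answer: $16641$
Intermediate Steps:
$\left(\left(\left(-1\right) 0 + 2\right)^{2} - 133\right)^{2} = \left(\left(0 + 2\right)^{2} - 133\right)^{2} = \left(2^{2} - 133\right)^{2} = \left(4 - 133\right)^{2} = \left(-129\right)^{2} = 16641$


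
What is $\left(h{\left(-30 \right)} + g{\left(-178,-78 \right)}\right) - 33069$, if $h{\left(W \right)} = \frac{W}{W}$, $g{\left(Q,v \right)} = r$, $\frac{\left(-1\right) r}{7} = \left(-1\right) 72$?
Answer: $-32564$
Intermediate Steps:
$r = 504$ ($r = - 7 \left(\left(-1\right) 72\right) = \left(-7\right) \left(-72\right) = 504$)
$g{\left(Q,v \right)} = 504$
$h{\left(W \right)} = 1$
$\left(h{\left(-30 \right)} + g{\left(-178,-78 \right)}\right) - 33069 = \left(1 + 504\right) - 33069 = 505 - 33069 = -32564$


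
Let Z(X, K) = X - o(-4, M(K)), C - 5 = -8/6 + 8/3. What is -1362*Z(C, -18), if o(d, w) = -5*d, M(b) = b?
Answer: 18614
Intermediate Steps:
C = 19/3 (C = 5 + (-8/6 + 8/3) = 5 + (-8*⅙ + 8*(⅓)) = 5 + (-4/3 + 8/3) = 5 + 4/3 = 19/3 ≈ 6.3333)
Z(X, K) = -20 + X (Z(X, K) = X - (-5)*(-4) = X - 1*20 = X - 20 = -20 + X)
-1362*Z(C, -18) = -1362*(-20 + 19/3) = -1362*(-41/3) = 18614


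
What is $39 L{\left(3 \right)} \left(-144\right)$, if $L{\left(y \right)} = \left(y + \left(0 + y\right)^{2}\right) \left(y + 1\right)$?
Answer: $-269568$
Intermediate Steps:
$L{\left(y \right)} = \left(1 + y\right) \left(y + y^{2}\right)$ ($L{\left(y \right)} = \left(y + y^{2}\right) \left(1 + y\right) = \left(1 + y\right) \left(y + y^{2}\right)$)
$39 L{\left(3 \right)} \left(-144\right) = 39 \cdot 3 \left(1 + 3^{2} + 2 \cdot 3\right) \left(-144\right) = 39 \cdot 3 \left(1 + 9 + 6\right) \left(-144\right) = 39 \cdot 3 \cdot 16 \left(-144\right) = 39 \cdot 48 \left(-144\right) = 39 \left(-6912\right) = -269568$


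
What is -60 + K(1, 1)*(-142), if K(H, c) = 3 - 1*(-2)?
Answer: -770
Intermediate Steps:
K(H, c) = 5 (K(H, c) = 3 + 2 = 5)
-60 + K(1, 1)*(-142) = -60 + 5*(-142) = -60 - 710 = -770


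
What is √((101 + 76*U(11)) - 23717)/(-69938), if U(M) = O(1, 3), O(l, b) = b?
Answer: -I*√5847/34969 ≈ -0.0021867*I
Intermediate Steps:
U(M) = 3
√((101 + 76*U(11)) - 23717)/(-69938) = √((101 + 76*3) - 23717)/(-69938) = √((101 + 228) - 23717)*(-1/69938) = √(329 - 23717)*(-1/69938) = √(-23388)*(-1/69938) = (2*I*√5847)*(-1/69938) = -I*√5847/34969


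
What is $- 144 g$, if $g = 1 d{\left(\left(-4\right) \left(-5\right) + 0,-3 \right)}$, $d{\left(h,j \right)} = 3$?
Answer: $-432$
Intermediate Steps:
$g = 3$ ($g = 1 \cdot 3 = 3$)
$- 144 g = \left(-144\right) 3 = -432$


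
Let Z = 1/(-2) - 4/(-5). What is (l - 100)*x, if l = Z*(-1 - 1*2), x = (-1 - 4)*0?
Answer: 0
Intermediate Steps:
x = 0 (x = -5*0 = 0)
Z = 3/10 (Z = 1*(-½) - 4*(-⅕) = -½ + ⅘ = 3/10 ≈ 0.30000)
l = -9/10 (l = 3*(-1 - 1*2)/10 = 3*(-1 - 2)/10 = (3/10)*(-3) = -9/10 ≈ -0.90000)
(l - 100)*x = (-9/10 - 100)*0 = -1009/10*0 = 0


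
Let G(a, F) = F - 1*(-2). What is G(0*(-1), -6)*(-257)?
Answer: 1028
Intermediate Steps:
G(a, F) = 2 + F (G(a, F) = F + 2 = 2 + F)
G(0*(-1), -6)*(-257) = (2 - 6)*(-257) = -4*(-257) = 1028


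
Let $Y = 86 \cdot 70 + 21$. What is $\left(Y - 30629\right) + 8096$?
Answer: $-16492$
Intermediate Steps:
$Y = 6041$ ($Y = 6020 + 21 = 6041$)
$\left(Y - 30629\right) + 8096 = \left(6041 - 30629\right) + 8096 = -24588 + 8096 = -16492$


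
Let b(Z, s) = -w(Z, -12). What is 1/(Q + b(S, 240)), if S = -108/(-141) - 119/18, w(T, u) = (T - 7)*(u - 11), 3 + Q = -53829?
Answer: -846/45791813 ≈ -1.8475e-5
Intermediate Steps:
Q = -53832 (Q = -3 - 53829 = -53832)
w(T, u) = (-11 + u)*(-7 + T) (w(T, u) = (-7 + T)*(-11 + u) = (-11 + u)*(-7 + T))
S = -4945/846 (S = -108*(-1/141) - 119*1/18 = 36/47 - 119/18 = -4945/846 ≈ -5.8452)
b(Z, s) = -161 + 23*Z (b(Z, s) = -(77 - 11*Z - 7*(-12) + Z*(-12)) = -(77 - 11*Z + 84 - 12*Z) = -(161 - 23*Z) = -161 + 23*Z)
1/(Q + b(S, 240)) = 1/(-53832 + (-161 + 23*(-4945/846))) = 1/(-53832 + (-161 - 113735/846)) = 1/(-53832 - 249941/846) = 1/(-45791813/846) = -846/45791813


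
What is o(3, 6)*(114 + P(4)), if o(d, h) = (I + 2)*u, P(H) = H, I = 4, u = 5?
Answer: 3540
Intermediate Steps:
o(d, h) = 30 (o(d, h) = (4 + 2)*5 = 6*5 = 30)
o(3, 6)*(114 + P(4)) = 30*(114 + 4) = 30*118 = 3540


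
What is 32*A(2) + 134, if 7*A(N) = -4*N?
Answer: 682/7 ≈ 97.429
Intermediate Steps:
A(N) = -4*N/7 (A(N) = (-4*N)/7 = -4*N/7)
32*A(2) + 134 = 32*(-4/7*2) + 134 = 32*(-8/7) + 134 = -256/7 + 134 = 682/7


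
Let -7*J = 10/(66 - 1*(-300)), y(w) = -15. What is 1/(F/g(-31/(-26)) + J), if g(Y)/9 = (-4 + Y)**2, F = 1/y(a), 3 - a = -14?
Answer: -307190205/1487677 ≈ -206.49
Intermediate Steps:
a = 17 (a = 3 - 1*(-14) = 3 + 14 = 17)
F = -1/15 (F = 1/(-15) = -1/15 ≈ -0.066667)
g(Y) = 9*(-4 + Y)**2
J = -5/1281 (J = -10/(7*(66 - 1*(-300))) = -10/(7*(66 + 300)) = -10/(7*366) = -1/7*5/183 = -5/1281 ≈ -0.0039032)
1/(F/g(-31/(-26)) + J) = 1/(-1/(9*(-4 - 31/(-26))**2)/15 - 5/1281) = 1/(-1/(9*(-4 - 31*(-1/26))**2)/15 - 5/1281) = 1/(-1/(9*(-4 + 31/26)**2)/15 - 5/1281) = 1/(-1/(15*(9*(-73/26)**2)) - 5/1281) = 1/(-1/(15*(9*(5329/676))) - 5/1281) = 1/(-1/(15*47961/676) - 5/1281) = 1/(-1/15*676/47961 - 5/1281) = 1/(-676/719415 - 5/1281) = 1/(-1487677/307190205) = -307190205/1487677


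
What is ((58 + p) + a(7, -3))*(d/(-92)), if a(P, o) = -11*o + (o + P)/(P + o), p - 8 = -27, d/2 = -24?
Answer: 876/23 ≈ 38.087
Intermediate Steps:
d = -48 (d = 2*(-24) = -48)
p = -19 (p = 8 - 27 = -19)
a(P, o) = 1 - 11*o (a(P, o) = -11*o + (P + o)/(P + o) = -11*o + 1 = 1 - 11*o)
((58 + p) + a(7, -3))*(d/(-92)) = ((58 - 19) + (1 - 11*(-3)))*(-48/(-92)) = (39 + (1 + 33))*(-48*(-1/92)) = (39 + 34)*(12/23) = 73*(12/23) = 876/23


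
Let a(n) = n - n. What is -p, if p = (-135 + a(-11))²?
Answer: -18225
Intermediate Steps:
a(n) = 0
p = 18225 (p = (-135 + 0)² = (-135)² = 18225)
-p = -1*18225 = -18225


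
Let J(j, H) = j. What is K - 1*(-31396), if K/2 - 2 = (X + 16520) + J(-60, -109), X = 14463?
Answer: 93246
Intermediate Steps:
K = 61850 (K = 4 + 2*((14463 + 16520) - 60) = 4 + 2*(30983 - 60) = 4 + 2*30923 = 4 + 61846 = 61850)
K - 1*(-31396) = 61850 - 1*(-31396) = 61850 + 31396 = 93246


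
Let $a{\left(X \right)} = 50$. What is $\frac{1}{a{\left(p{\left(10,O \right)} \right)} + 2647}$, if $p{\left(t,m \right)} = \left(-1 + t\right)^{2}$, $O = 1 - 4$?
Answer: $\frac{1}{2697} \approx 0.00037078$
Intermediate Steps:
$O = -3$
$\frac{1}{a{\left(p{\left(10,O \right)} \right)} + 2647} = \frac{1}{50 + 2647} = \frac{1}{2697}$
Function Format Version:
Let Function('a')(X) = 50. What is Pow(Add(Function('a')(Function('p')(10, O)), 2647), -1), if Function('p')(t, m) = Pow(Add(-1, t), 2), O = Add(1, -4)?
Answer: Rational(1, 2697) ≈ 0.00037078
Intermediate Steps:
O = -3
Pow(Add(Function('a')(Function('p')(10, O)), 2647), -1) = Pow(Add(50, 2647), -1) = Pow(2697, -1) = Rational(1, 2697)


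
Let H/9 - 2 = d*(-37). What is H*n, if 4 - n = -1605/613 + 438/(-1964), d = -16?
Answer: 11008004733/300983 ≈ 36574.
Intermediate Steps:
n = 4118221/601966 (n = 4 - (-1605/613 + 438/(-1964)) = 4 - (-1605*1/613 + 438*(-1/1964)) = 4 - (-1605/613 - 219/982) = 4 - 1*(-1710357/601966) = 4 + 1710357/601966 = 4118221/601966 ≈ 6.8413)
H = 5346 (H = 18 + 9*(-16*(-37)) = 18 + 9*592 = 18 + 5328 = 5346)
H*n = 5346*(4118221/601966) = 11008004733/300983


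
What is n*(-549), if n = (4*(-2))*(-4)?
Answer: -17568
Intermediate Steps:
n = 32 (n = -8*(-4) = 32)
n*(-549) = 32*(-549) = -17568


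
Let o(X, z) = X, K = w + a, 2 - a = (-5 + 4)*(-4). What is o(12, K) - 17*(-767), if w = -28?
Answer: 13051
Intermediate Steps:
a = -2 (a = 2 - (-5 + 4)*(-4) = 2 - (-1)*(-4) = 2 - 1*4 = 2 - 4 = -2)
K = -30 (K = -28 - 2 = -30)
o(12, K) - 17*(-767) = 12 - 17*(-767) = 12 + 13039 = 13051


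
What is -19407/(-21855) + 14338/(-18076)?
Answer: 6240657/65841830 ≈ 0.094783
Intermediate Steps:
-19407/(-21855) + 14338/(-18076) = -19407*(-1/21855) + 14338*(-1/18076) = 6469/7285 - 7169/9038 = 6240657/65841830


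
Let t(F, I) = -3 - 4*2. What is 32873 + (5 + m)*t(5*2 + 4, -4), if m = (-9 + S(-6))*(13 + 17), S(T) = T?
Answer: 37768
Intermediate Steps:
m = -450 (m = (-9 - 6)*(13 + 17) = -15*30 = -450)
t(F, I) = -11 (t(F, I) = -3 - 8 = -11)
32873 + (5 + m)*t(5*2 + 4, -4) = 32873 + (5 - 450)*(-11) = 32873 - 445*(-11) = 32873 + 4895 = 37768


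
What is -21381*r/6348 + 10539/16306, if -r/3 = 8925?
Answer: 1555810840287/17251748 ≈ 90183.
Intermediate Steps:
r = -26775 (r = -3*8925 = -26775)
-21381*r/6348 + 10539/16306 = -21381/(6348/(-26775)) + 10539/16306 = -21381/(6348*(-1/26775)) + 10539*(1/16306) = -21381/(-2116/8925) + 10539/16306 = -21381*(-8925/2116) + 10539/16306 = 190825425/2116 + 10539/16306 = 1555810840287/17251748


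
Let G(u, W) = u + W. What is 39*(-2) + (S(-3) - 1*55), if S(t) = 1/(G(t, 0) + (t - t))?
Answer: -400/3 ≈ -133.33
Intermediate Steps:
G(u, W) = W + u
S(t) = 1/t (S(t) = 1/((0 + t) + (t - t)) = 1/(t + 0) = 1/t)
39*(-2) + (S(-3) - 1*55) = 39*(-2) + (1/(-3) - 1*55) = -78 + (-1/3 - 55) = -78 - 166/3 = -400/3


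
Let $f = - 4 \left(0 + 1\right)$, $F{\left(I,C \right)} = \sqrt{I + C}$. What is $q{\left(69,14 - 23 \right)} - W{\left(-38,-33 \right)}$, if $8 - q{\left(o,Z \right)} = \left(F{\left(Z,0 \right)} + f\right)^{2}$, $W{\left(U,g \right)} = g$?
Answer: $34 + 24 i \approx 34.0 + 24.0 i$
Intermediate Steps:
$F{\left(I,C \right)} = \sqrt{C + I}$
$f = -4$ ($f = \left(-4\right) 1 = -4$)
$q{\left(o,Z \right)} = 8 - \left(-4 + \sqrt{Z}\right)^{2}$ ($q{\left(o,Z \right)} = 8 - \left(\sqrt{0 + Z} - 4\right)^{2} = 8 - \left(\sqrt{Z} - 4\right)^{2} = 8 - \left(-4 + \sqrt{Z}\right)^{2}$)
$q{\left(69,14 - 23 \right)} - W{\left(-38,-33 \right)} = \left(8 - \left(-4 + \sqrt{14 - 23}\right)^{2}\right) - -33 = \left(8 - \left(-4 + \sqrt{14 - 23}\right)^{2}\right) + 33 = \left(8 - \left(-4 + \sqrt{-9}\right)^{2}\right) + 33 = \left(8 - \left(-4 + 3 i\right)^{2}\right) + 33 = 41 - \left(-4 + 3 i\right)^{2}$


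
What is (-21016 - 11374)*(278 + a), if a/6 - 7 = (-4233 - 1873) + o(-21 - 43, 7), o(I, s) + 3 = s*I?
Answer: 1263922580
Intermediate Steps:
o(I, s) = -3 + I*s (o(I, s) = -3 + s*I = -3 + I*s)
a = -39300 (a = 42 + 6*((-4233 - 1873) + (-3 + (-21 - 43)*7)) = 42 + 6*(-6106 + (-3 - 64*7)) = 42 + 6*(-6106 + (-3 - 448)) = 42 + 6*(-6106 - 451) = 42 + 6*(-6557) = 42 - 39342 = -39300)
(-21016 - 11374)*(278 + a) = (-21016 - 11374)*(278 - 39300) = -32390*(-39022) = 1263922580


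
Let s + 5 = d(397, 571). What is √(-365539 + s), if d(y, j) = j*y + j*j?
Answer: 4*√11699 ≈ 432.65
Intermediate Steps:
d(y, j) = j² + j*y (d(y, j) = j*y + j² = j² + j*y)
s = 552723 (s = -5 + 571*(571 + 397) = -5 + 571*968 = -5 + 552728 = 552723)
√(-365539 + s) = √(-365539 + 552723) = √187184 = 4*√11699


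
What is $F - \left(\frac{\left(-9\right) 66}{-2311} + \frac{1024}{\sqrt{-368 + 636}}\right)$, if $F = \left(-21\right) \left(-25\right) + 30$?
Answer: $\frac{1282011}{2311} - \frac{512 \sqrt{67}}{67} \approx 492.19$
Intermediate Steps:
$F = 555$ ($F = 525 + 30 = 555$)
$F - \left(\frac{\left(-9\right) 66}{-2311} + \frac{1024}{\sqrt{-368 + 636}}\right) = 555 - \left(\frac{\left(-9\right) 66}{-2311} + \frac{1024}{\sqrt{-368 + 636}}\right) = 555 - \left(\left(-594\right) \left(- \frac{1}{2311}\right) + \frac{1024}{\sqrt{268}}\right) = 555 - \left(\frac{594}{2311} + \frac{1024}{2 \sqrt{67}}\right) = 555 - \left(\frac{594}{2311} + 1024 \frac{\sqrt{67}}{134}\right) = 555 - \left(\frac{594}{2311} + \frac{512 \sqrt{67}}{67}\right) = \frac{1282011}{2311} - \frac{512 \sqrt{67}}{67}$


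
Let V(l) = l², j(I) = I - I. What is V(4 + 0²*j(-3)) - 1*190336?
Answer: -190320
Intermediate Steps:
j(I) = 0
V(4 + 0²*j(-3)) - 1*190336 = (4 + 0²*0)² - 1*190336 = (4 + 0*0)² - 190336 = (4 + 0)² - 190336 = 4² - 190336 = 16 - 190336 = -190320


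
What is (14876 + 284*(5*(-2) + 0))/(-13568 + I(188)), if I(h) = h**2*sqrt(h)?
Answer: 159477/229165231 + 6646881*sqrt(47)/1833321848 ≈ 0.025552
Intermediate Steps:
I(h) = h**(5/2)
(14876 + 284*(5*(-2) + 0))/(-13568 + I(188)) = (14876 + 284*(5*(-2) + 0))/(-13568 + 188**(5/2)) = (14876 + 284*(-10 + 0))/(-13568 + 70688*sqrt(47)) = (14876 + 284*(-10))/(-13568 + 70688*sqrt(47)) = (14876 - 2840)/(-13568 + 70688*sqrt(47)) = 12036/(-13568 + 70688*sqrt(47))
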